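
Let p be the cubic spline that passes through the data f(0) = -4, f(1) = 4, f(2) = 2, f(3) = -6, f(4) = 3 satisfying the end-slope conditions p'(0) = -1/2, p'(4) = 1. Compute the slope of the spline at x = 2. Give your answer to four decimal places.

Write σ_i for p''(x_i). With h_i = 1, 1, 1, 1 and divided differences Δ_i = 8, -2, -8, 9, the continuity of p' gives the tridiagonal system
  1·σ_0 + 4·σ_1 + 1·σ_2 = 6(Δ_1 - Δ_0) = -60
  1·σ_1 + 4·σ_2 + 1·σ_3 = 6(Δ_2 - Δ_1) = -36
  1·σ_2 + 4·σ_3 + 1·σ_4 = 6(Δ_3 - Δ_2) = 102
Clamped end conditions give two more equations: 2h_0·σ_0 + h_0·σ_1 = 6(Δ_0 - p'(0)) = 51 and h_3·σ_3 + 2h_3·σ_4 = 6(p'(4) - Δ_3) = -48.
Solving: σ_0 = 2001/56, σ_1 = -573/28, σ_2 = -111/8, σ_3 = 1119/28, σ_4 = -2463/56.
On [2, 3], p'(x) = b_2 + 2c_2·(x - 2) + 3d_2·(x - 2)² with b_2 = Δ_2 - h_2(2σ_2 + σ_3)/6 = -281/28, c_2 = σ_2/2 = -111/16, d_2 = (σ_3 - σ_2)/(6h_2) = 1005/112. So p'(2) = -281/28.

-10.0357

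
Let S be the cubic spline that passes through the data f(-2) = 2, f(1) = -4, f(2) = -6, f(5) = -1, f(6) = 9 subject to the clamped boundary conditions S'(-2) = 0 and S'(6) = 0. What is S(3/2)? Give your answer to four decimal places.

Put m_i = S'' at the i-th knot. Here h = (3, 1, 3, 1) and Δ = (-2, -2, 5/3, 10), so the interior equations h_(i-1)·m_(i-1) + 2(h_(i-1)+h_i)·m_i + h_i·m_(i+1) = 6(Δ_i − Δ_(i-1)) read
  3·m_0 + 8·m_1 + 1·m_2 = 6(Δ_1 - Δ_0) = 0
  1·m_1 + 8·m_2 + 3·m_3 = 6(Δ_2 - Δ_1) = 22
  3·m_2 + 8·m_3 + 1·m_4 = 6(Δ_3 - Δ_2) = 50
Clamped end conditions give two more equations: 2h_0·m_0 + h_0·m_1 = 6(Δ_0 - S'(-2)) = -12 and h_3·m_3 + 2h_3·m_4 = 6(S'(6) - Δ_3) = -60.
Solving the tridiagonal system: m_0 = -559/216, m_1 = 127/108, m_2 = -355/216, m_3 = 1223/108, m_4 = -7703/216.
On [1, 2], S(x) = -4 - 305/144·(x - 1) + 127/216·(x - 1)² - 203/432·(x - 1)³.
With (x - 1) = 1/2: S(3/2) = -17179/3456.

-4.9708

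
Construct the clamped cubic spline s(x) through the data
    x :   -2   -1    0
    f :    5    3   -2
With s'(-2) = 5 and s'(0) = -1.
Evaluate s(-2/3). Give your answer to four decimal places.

Write σ_i for s''(x_i). With h_i = 1, 1 and divided differences Δ_i = -2, -5, the continuity of s' gives the tridiagonal system
  1·σ_0 + 4·σ_1 + 1·σ_2 = 6(Δ_1 - Δ_0) = -18
Clamped end conditions give two more equations: 2h_0·σ_0 + h_0·σ_1 = 6(Δ_0 - s'(-2)) = -42 and h_1·σ_1 + 2h_1·σ_2 = 6(s'(0) - Δ_1) = 24.
Solving: σ_0 = -39/2, σ_1 = -3, σ_2 = 27/2.
On [-1, 0], s(x) = 3 - 25/4·(x + 1) - 3/2·(x + 1)² + 11/4·(x + 1)³.
With (x + 1) = 1/3: s(-2/3) = 23/27.

0.8519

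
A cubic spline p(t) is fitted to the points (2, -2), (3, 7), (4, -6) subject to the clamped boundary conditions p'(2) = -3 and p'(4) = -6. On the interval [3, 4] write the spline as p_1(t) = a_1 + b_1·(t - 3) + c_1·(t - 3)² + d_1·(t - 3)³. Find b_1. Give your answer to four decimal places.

-0.7500

With M_i denoting the second derivative at x_i, h_i = 1, 1, and Δ_i = (y_(i+1) − y_i)/h_i = 9, -13:
  1·M_0 + 4·M_1 + 1·M_2 = 6(Δ_1 - Δ_0) = -132
Clamped end conditions give two more equations: 2h_0·M_0 + h_0·M_1 = 6(Δ_0 - p'(2)) = 72 and h_1·M_1 + 2h_1·M_2 = 6(p'(4) - Δ_1) = 42.
Hence M_0 = 135/2, M_1 = -63, M_2 = 105/2.
On [3, 4], with p_1(t) = a_1 + b_1·(t - 3) + c_1·(t - 3)² + d_1·(t - 3)³: c_1 = M_1/2 = -63/2, d_1 = (M_2 - M_1)/(6h_1) = 77/4, b_1 = Δ_1 - h_1(2M_1 + M_2)/6 = -3/4.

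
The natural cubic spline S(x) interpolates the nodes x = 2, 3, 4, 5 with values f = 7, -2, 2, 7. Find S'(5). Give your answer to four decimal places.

Put σ_i = S'' at the i-th knot. Here h = (1, 1, 1) and Δ = (-9, 4, 5), so the interior equations h_(i-1)·σ_(i-1) + 2(h_(i-1)+h_i)·σ_i + h_i·σ_(i+1) = 6(Δ_i − Δ_(i-1)) read
  1·σ_0 + 4·σ_1 + 1·σ_2 = 6(Δ_1 - Δ_0) = 78
  1·σ_1 + 4·σ_2 + 1·σ_3 = 6(Δ_2 - Δ_1) = 6
Natural end conditions: σ_0 = σ_3 = 0.
Forward elimination and back-substitution give σ_0 = 0, σ_1 = 102/5, σ_2 = -18/5, σ_3 = 0.
On [4, 5], S'(x) = b_2 + 2c_2·(x - 4) + 3d_2·(x - 4)² with b_2 = Δ_2 - h_2(2σ_2 + σ_3)/6 = 31/5, c_2 = σ_2/2 = -9/5, d_2 = (σ_3 - σ_2)/(6h_2) = 3/5. So S'(5) = 22/5.

4.4000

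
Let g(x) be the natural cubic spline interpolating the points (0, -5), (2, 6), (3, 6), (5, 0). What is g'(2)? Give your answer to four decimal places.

Let m_i = g''(x_i). Step sizes h_i = 2, 1, 2; slopes of the chords Δ_i = (y_(i+1) - y_i)/h_i = 11/2, 0, -3.
  2·m_0 + 6·m_1 + 1·m_2 = 6(Δ_1 - Δ_0) = -33
  1·m_1 + 6·m_2 + 2·m_3 = 6(Δ_2 - Δ_1) = -18
Natural end conditions: m_0 = m_3 = 0.
Solving the tridiagonal system: m_0 = 0, m_1 = -36/7, m_2 = -15/7, m_3 = 0.
On [2, 3], g'(x) = b_1 + 2c_1·(x - 2) + 3d_1·(x - 2)² with b_1 = Δ_1 - h_1(2m_1 + m_2)/6 = 29/14, c_1 = m_1/2 = -18/7, d_1 = (m_2 - m_1)/(6h_1) = 1/2. So g'(2) = 29/14.

2.0714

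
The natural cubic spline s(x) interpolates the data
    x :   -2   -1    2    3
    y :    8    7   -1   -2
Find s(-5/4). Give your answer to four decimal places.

Put M_i = s'' at the i-th knot. Here h = (1, 3, 1) and Δ = (-1, -8/3, -1), so the interior equations h_(i-1)·M_(i-1) + 2(h_(i-1)+h_i)·M_i + h_i·M_(i+1) = 6(Δ_i − Δ_(i-1)) read
  1·M_0 + 8·M_1 + 3·M_2 = 6(Δ_1 - Δ_0) = -10
  3·M_1 + 8·M_2 + 1·M_3 = 6(Δ_2 - Δ_1) = 10
Natural end conditions: M_0 = M_3 = 0.
Solving: M_0 = 0, M_1 = -2, M_2 = 2, M_3 = 0.
On [-2, -1], s(x) = 8 - 2/3·(x + 2) + 0·(x + 2)² - 1/3·(x + 2)³.
With (x + 2) = 3/4: s(-5/4) = 471/64.

7.3594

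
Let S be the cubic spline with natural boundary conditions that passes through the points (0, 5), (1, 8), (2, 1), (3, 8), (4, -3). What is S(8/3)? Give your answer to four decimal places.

6.1111

With M_i denoting the second derivative at x_i, h_i = 1, 1, 1, 1, and Δ_i = (y_(i+1) − y_i)/h_i = 3, -7, 7, -11:
  1·M_0 + 4·M_1 + 1·M_2 = 6(Δ_1 - Δ_0) = -60
  1·M_1 + 4·M_2 + 1·M_3 = 6(Δ_2 - Δ_1) = 84
  1·M_2 + 4·M_3 + 1·M_4 = 6(Δ_3 - Δ_2) = -108
Natural end conditions: M_0 = M_4 = 0.
Solving: M_0 = 0, M_1 = -24, M_2 = 36, M_3 = -36, M_4 = 0.
On [2, 3], S(x) = 1 + 1·(x - 2) + 18·(x - 2)² - 12·(x - 2)³.
With (x - 2) = 2/3: S(8/3) = 55/9.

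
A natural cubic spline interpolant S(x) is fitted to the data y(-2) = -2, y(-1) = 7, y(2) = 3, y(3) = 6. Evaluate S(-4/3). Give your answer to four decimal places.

Write M_i for S''(x_i). With h_i = 1, 3, 1 and divided differences Δ_i = 9, -4/3, 3, the continuity of S' gives the tridiagonal system
  1·M_0 + 8·M_1 + 3·M_2 = 6(Δ_1 - Δ_0) = -62
  3·M_1 + 8·M_2 + 1·M_3 = 6(Δ_2 - Δ_1) = 26
Natural end conditions: M_0 = M_3 = 0.
Forward elimination and back-substitution give M_0 = 0, M_1 = -574/55, M_2 = 394/55, M_3 = 0.
On [-2, -1], S(x) = -2 + 1772/165·(x + 2) + 0·(x + 2)² - 287/165·(x + 2)³.
With (x + 2) = 2/3: S(-4/3) = 4138/891.

4.6442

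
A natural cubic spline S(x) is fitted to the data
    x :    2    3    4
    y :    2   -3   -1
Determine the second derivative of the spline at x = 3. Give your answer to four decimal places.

10.5000

Let σ_i = S''(x_i). Step sizes h_i = 1, 1; slopes of the chords Δ_i = (y_(i+1) - y_i)/h_i = -5, 2.
  1·σ_0 + 4·σ_1 + 1·σ_2 = 6(Δ_1 - Δ_0) = 42
Natural end conditions: σ_0 = σ_2 = 0.
Solving the tridiagonal system: σ_0 = 0, σ_1 = 21/2, σ_2 = 0.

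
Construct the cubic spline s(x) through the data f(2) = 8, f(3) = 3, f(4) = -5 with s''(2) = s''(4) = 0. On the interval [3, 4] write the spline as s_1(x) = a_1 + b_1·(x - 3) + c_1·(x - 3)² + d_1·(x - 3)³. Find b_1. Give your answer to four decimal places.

-6.5000

Put m_i = s'' at the i-th knot. Here h = (1, 1) and Δ = (-5, -8), so the interior equations h_(i-1)·m_(i-1) + 2(h_(i-1)+h_i)·m_i + h_i·m_(i+1) = 6(Δ_i − Δ_(i-1)) read
  1·m_0 + 4·m_1 + 1·m_2 = 6(Δ_1 - Δ_0) = -18
Natural end conditions: m_0 = m_2 = 0.
Solving the tridiagonal system: m_0 = 0, m_1 = -9/2, m_2 = 0.
On [3, 4], with s_1(x) = a_1 + b_1·(x - 3) + c_1·(x - 3)² + d_1·(x - 3)³: c_1 = m_1/2 = -9/4, d_1 = (m_2 - m_1)/(6h_1) = 3/4, b_1 = Δ_1 - h_1(2m_1 + m_2)/6 = -13/2.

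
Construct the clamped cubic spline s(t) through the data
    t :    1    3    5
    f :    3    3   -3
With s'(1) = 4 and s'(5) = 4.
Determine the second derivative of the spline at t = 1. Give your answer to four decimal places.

-3.7500

Write m_i for s''(x_i). With h_i = 2, 2 and divided differences Δ_i = 0, -3, the continuity of s' gives the tridiagonal system
  2·m_0 + 8·m_1 + 2·m_2 = 6(Δ_1 - Δ_0) = -18
Clamped end conditions give two more equations: 2h_0·m_0 + h_0·m_1 = 6(Δ_0 - s'(1)) = -24 and h_1·m_1 + 2h_1·m_2 = 6(s'(5) - Δ_1) = 42.
Forward elimination and back-substitution give m_0 = -15/4, m_1 = -9/2, m_2 = 51/4.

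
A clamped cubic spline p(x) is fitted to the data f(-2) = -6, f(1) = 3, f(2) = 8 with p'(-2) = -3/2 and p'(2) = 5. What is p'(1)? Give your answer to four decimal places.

Write σ_i for p''(x_i). With h_i = 3, 1 and divided differences Δ_i = 3, 5, the continuity of p' gives the tridiagonal system
  3·σ_0 + 8·σ_1 + 1·σ_2 = 6(Δ_1 - Δ_0) = 12
Clamped end conditions give two more equations: 2h_0·σ_0 + h_0·σ_1 = 6(Δ_0 - p'(-2)) = 27 and h_1·σ_1 + 2h_1·σ_2 = 6(p'(2) - Δ_1) = 0.
Hence σ_0 = 37/8, σ_1 = -1/4, σ_2 = 1/8.
On [1, 2], p'(x) = b_1 + 2c_1·(x - 1) + 3d_1·(x - 1)² with b_1 = Δ_1 - h_1(2σ_1 + σ_2)/6 = 81/16, c_1 = σ_1/2 = -1/8, d_1 = (σ_2 - σ_1)/(6h_1) = 1/16. So p'(1) = 81/16.

5.0625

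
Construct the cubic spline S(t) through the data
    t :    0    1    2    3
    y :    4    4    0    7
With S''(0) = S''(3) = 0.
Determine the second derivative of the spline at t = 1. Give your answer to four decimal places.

Let M_i = S''(x_i). Step sizes h_i = 1, 1, 1; slopes of the chords Δ_i = (y_(i+1) - y_i)/h_i = 0, -4, 7.
  1·M_0 + 4·M_1 + 1·M_2 = 6(Δ_1 - Δ_0) = -24
  1·M_1 + 4·M_2 + 1·M_3 = 6(Δ_2 - Δ_1) = 66
Natural end conditions: M_0 = M_3 = 0.
Hence M_0 = 0, M_1 = -54/5, M_2 = 96/5, M_3 = 0.

-10.8000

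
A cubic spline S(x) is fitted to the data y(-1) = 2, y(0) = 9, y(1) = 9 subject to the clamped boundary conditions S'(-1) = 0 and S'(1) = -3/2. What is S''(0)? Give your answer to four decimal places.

With m_i denoting the second derivative at x_i, h_i = 1, 1, and Δ_i = (y_(i+1) − y_i)/h_i = 7, 0:
  1·m_0 + 4·m_1 + 1·m_2 = 6(Δ_1 - Δ_0) = -42
Clamped end conditions give two more equations: 2h_0·m_0 + h_0·m_1 = 6(Δ_0 - S'(-1)) = 42 and h_1·m_1 + 2h_1·m_2 = 6(S'(1) - Δ_1) = -9.
Solving: m_0 = 123/4, m_1 = -39/2, m_2 = 21/4.

-19.5000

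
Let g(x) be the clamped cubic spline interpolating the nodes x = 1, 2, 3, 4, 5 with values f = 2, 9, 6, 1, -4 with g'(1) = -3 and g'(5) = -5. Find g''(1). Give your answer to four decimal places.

With σ_i denoting the second derivative at x_i, h_i = 1, 1, 1, 1, and Δ_i = (y_(i+1) − y_i)/h_i = 7, -3, -5, -5:
  1·σ_0 + 4·σ_1 + 1·σ_2 = 6(Δ_1 - Δ_0) = -60
  1·σ_1 + 4·σ_2 + 1·σ_3 = 6(Δ_2 - Δ_1) = -12
  1·σ_2 + 4·σ_3 + 1·σ_4 = 6(Δ_3 - Δ_2) = 0
Clamped end conditions give two more equations: 2h_0·σ_0 + h_0·σ_1 = 6(Δ_0 - g'(1)) = 60 and h_3·σ_3 + 2h_3·σ_4 = 6(g'(5) - Δ_3) = 0.
Forward elimination and back-substitution give σ_0 = 304/7, σ_1 = -188/7, σ_2 = 4, σ_3 = -8/7, σ_4 = 4/7.

43.4286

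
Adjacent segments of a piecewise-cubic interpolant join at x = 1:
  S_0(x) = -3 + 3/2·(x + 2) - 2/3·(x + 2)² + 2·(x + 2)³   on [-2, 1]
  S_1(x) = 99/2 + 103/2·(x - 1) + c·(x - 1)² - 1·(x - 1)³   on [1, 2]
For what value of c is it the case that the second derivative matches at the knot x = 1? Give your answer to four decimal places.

S_0''(x) = -4/3 + 12·(x + 2), so S_0''(1) = 104/3. On the right, S_1''(1) = 2c, so c = 52/3.

17.3333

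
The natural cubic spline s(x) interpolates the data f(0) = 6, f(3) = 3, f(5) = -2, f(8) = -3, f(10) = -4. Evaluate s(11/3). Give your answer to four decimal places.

1.2984

With σ_i denoting the second derivative at x_i, h_i = 3, 2, 3, 2, and Δ_i = (y_(i+1) − y_i)/h_i = -1, -5/2, -1/3, -1/2:
  3·σ_0 + 10·σ_1 + 2·σ_2 = 6(Δ_1 - Δ_0) = -9
  2·σ_1 + 10·σ_2 + 3·σ_3 = 6(Δ_2 - Δ_1) = 13
  3·σ_2 + 10·σ_3 + 2·σ_4 = 6(Δ_3 - Δ_2) = -1
Natural end conditions: σ_0 = σ_4 = 0.
Hence σ_0 = 0, σ_1 = -217/174, σ_2 = 151/87, σ_3 = -18/29, σ_4 = 0.
On [3, 5], s(x) = 3 - 391/174·(x - 3) - 217/348·(x - 3)² + 173/696·(x - 3)³.
With (x - 3) = 2/3: s(11/3) = 3050/2349.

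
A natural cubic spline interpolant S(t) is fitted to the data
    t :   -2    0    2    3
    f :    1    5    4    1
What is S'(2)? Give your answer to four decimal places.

Write σ_i for S''(x_i). With h_i = 2, 2, 1 and divided differences Δ_i = 2, -1/2, -3, the continuity of S' gives the tridiagonal system
  2·σ_0 + 8·σ_1 + 2·σ_2 = 6(Δ_1 - Δ_0) = -15
  2·σ_1 + 6·σ_2 + 1·σ_3 = 6(Δ_2 - Δ_1) = -15
Natural end conditions: σ_0 = σ_3 = 0.
Solving the tridiagonal system: σ_0 = 0, σ_1 = -15/11, σ_2 = -45/22, σ_3 = 0.
On [2, 3], S'(t) = b_2 + 2c_2·(t - 2) + 3d_2·(t - 2)² with b_2 = Δ_2 - h_2(2σ_2 + σ_3)/6 = -51/22, c_2 = σ_2/2 = -45/44, d_2 = (σ_3 - σ_2)/(6h_2) = 15/44. So S'(2) = -51/22.

-2.3182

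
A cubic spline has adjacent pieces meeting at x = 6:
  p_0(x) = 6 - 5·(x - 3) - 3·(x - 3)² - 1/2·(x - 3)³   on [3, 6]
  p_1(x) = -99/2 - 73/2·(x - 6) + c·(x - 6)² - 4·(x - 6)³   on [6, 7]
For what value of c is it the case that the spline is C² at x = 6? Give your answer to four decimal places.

p_0''(x) = -6 - 3·(x - 3), so p_0''(6) = -15. On the right, p_1''(6) = 2c, so c = -15/2.

-7.5000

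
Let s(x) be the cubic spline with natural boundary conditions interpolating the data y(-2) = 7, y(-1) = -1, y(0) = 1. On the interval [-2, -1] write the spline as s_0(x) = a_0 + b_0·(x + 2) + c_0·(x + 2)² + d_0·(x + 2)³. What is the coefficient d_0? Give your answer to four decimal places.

2.5000

With M_i denoting the second derivative at x_i, h_i = 1, 1, and Δ_i = (y_(i+1) − y_i)/h_i = -8, 2:
  1·M_0 + 4·M_1 + 1·M_2 = 6(Δ_1 - Δ_0) = 60
Natural end conditions: M_0 = M_2 = 0.
Hence M_0 = 0, M_1 = 15, M_2 = 0.
On [-2, -1], with s_0(x) = a_0 + b_0·(x + 2) + c_0·(x + 2)² + d_0·(x + 2)³: c_0 = M_0/2 = 0, d_0 = (M_1 - M_0)/(6h_0) = 5/2, b_0 = Δ_0 - h_0(2M_0 + M_1)/6 = -21/2.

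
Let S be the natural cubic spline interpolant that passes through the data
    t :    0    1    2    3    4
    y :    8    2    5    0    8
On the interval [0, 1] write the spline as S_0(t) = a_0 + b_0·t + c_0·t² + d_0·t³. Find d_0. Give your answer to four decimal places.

With σ_i denoting the second derivative at x_i, h_i = 1, 1, 1, 1, and Δ_i = (y_(i+1) − y_i)/h_i = -6, 3, -5, 8:
  1·σ_0 + 4·σ_1 + 1·σ_2 = 6(Δ_1 - Δ_0) = 54
  1·σ_1 + 4·σ_2 + 1·σ_3 = 6(Δ_2 - Δ_1) = -48
  1·σ_2 + 4·σ_3 + 1·σ_4 = 6(Δ_3 - Δ_2) = 78
Natural end conditions: σ_0 = σ_4 = 0.
Hence σ_0 = 0, σ_1 = 135/7, σ_2 = -162/7, σ_3 = 177/7, σ_4 = 0.
On [0, 1], with S_0(t) = a_0 + b_0·t + c_0·t² + d_0·t³: c_0 = σ_0/2 = 0, d_0 = (σ_1 - σ_0)/(6h_0) = 45/14, b_0 = Δ_0 - h_0(2σ_0 + σ_1)/6 = -129/14.

3.2143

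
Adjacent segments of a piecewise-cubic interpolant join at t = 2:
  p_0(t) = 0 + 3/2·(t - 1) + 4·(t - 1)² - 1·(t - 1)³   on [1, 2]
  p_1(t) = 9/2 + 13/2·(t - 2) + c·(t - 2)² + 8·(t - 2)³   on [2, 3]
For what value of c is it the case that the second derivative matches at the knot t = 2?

p_0''(t) = 8 - 6·(t - 1), so p_0''(2) = 2. On the right, p_1''(2) = 2c, so c = 1.

1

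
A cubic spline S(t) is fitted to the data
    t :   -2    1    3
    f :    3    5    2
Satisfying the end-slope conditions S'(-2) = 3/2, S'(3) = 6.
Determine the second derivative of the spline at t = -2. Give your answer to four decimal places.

With M_i denoting the second derivative at x_i, h_i = 3, 2, and Δ_i = (y_(i+1) − y_i)/h_i = 2/3, -3/2:
  3·M_0 + 10·M_1 + 2·M_2 = 6(Δ_1 - Δ_0) = -13
Clamped end conditions give two more equations: 2h_0·M_0 + h_0·M_1 = 6(Δ_0 - S'(-2)) = -5 and h_1·M_1 + 2h_1·M_2 = 6(S'(3) - Δ_1) = 45.
Forward elimination and back-substitution give M_0 = 41/30, M_1 = -22/5, M_2 = 269/20.

1.3667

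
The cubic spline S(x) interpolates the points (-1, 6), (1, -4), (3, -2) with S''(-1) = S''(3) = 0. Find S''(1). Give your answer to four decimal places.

4.5000

Put M_i = S'' at the i-th knot. Here h = (2, 2) and Δ = (-5, 1), so the interior equations h_(i-1)·M_(i-1) + 2(h_(i-1)+h_i)·M_i + h_i·M_(i+1) = 6(Δ_i − Δ_(i-1)) read
  2·M_0 + 8·M_1 + 2·M_2 = 6(Δ_1 - Δ_0) = 36
Natural end conditions: M_0 = M_2 = 0.
Hence M_0 = 0, M_1 = 9/2, M_2 = 0.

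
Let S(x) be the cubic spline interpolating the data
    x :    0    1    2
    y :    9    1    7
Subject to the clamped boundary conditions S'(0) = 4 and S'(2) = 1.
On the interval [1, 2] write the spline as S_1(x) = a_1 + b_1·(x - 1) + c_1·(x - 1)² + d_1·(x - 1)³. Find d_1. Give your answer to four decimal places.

With M_i denoting the second derivative at x_i, h_i = 1, 1, and Δ_i = (y_(i+1) − y_i)/h_i = -8, 6:
  1·M_0 + 4·M_1 + 1·M_2 = 6(Δ_1 - Δ_0) = 84
Clamped end conditions give two more equations: 2h_0·M_0 + h_0·M_1 = 6(Δ_0 - S'(0)) = -72 and h_1·M_1 + 2h_1·M_2 = 6(S'(2) - Δ_1) = -30.
Solving: M_0 = -117/2, M_1 = 45, M_2 = -75/2.
On [1, 2], with S_1(x) = a_1 + b_1·(x - 1) + c_1·(x - 1)² + d_1·(x - 1)³: c_1 = M_1/2 = 45/2, d_1 = (M_2 - M_1)/(6h_1) = -55/4, b_1 = Δ_1 - h_1(2M_1 + M_2)/6 = -11/4.

-13.7500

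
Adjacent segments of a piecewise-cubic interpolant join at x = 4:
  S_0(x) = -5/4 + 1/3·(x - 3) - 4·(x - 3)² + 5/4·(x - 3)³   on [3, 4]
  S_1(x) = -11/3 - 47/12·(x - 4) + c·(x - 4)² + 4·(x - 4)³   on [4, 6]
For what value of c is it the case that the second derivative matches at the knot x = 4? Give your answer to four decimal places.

S_0''(x) = -8 + 15/2·(x - 3), so S_0''(4) = -1/2. On the right, S_1''(4) = 2c, so c = -1/4.

-0.2500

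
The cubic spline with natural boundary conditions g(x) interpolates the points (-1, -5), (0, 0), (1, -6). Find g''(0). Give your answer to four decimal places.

-16.5000

With M_i denoting the second derivative at x_i, h_i = 1, 1, and Δ_i = (y_(i+1) − y_i)/h_i = 5, -6:
  1·M_0 + 4·M_1 + 1·M_2 = 6(Δ_1 - Δ_0) = -66
Natural end conditions: M_0 = M_2 = 0.
Solving the tridiagonal system: M_0 = 0, M_1 = -33/2, M_2 = 0.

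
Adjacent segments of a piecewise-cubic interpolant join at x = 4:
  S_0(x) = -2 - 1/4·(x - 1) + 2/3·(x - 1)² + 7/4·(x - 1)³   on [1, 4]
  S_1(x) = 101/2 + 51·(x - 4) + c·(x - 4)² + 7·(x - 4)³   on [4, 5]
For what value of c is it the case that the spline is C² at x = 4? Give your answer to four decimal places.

16.4167

S_0''(x) = 4/3 + 21/2·(x - 1), so S_0''(4) = 197/6. On the right, S_1''(4) = 2c, so c = 197/12.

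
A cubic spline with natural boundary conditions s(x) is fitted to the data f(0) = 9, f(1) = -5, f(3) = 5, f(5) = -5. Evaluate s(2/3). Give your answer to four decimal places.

Write M_i for s''(x_i). With h_i = 1, 2, 2 and divided differences Δ_i = -14, 5, -5, the continuity of s' gives the tridiagonal system
  1·M_0 + 6·M_1 + 2·M_2 = 6(Δ_1 - Δ_0) = 114
  2·M_1 + 8·M_2 + 2·M_3 = 6(Δ_2 - Δ_1) = -60
Natural end conditions: M_0 = M_3 = 0.
Solving: M_0 = 0, M_1 = 258/11, M_2 = -147/11, M_3 = 0.
On [0, 1], s(x) = 9 - 197/11·x + 0·x² + 43/11·x³.
With x = 2/3: s(2/3) = -529/297.

-1.7811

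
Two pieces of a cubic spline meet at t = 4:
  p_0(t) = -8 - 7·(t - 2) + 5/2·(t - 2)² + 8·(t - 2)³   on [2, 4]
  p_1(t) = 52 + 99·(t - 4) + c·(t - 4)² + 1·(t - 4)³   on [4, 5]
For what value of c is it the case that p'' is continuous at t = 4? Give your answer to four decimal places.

50.5000

p_0''(t) = 5 + 48·(t - 2), so p_0''(4) = 101. On the right, p_1''(4) = 2c, so c = 101/2.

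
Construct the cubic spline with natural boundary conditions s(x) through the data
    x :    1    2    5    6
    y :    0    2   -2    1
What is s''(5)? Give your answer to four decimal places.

4.8727

Let σ_i = s''(x_i). Step sizes h_i = 1, 3, 1; slopes of the chords Δ_i = (y_(i+1) - y_i)/h_i = 2, -4/3, 3.
  1·σ_0 + 8·σ_1 + 3·σ_2 = 6(Δ_1 - Δ_0) = -20
  3·σ_1 + 8·σ_2 + 1·σ_3 = 6(Δ_2 - Δ_1) = 26
Natural end conditions: σ_0 = σ_3 = 0.
Hence σ_0 = 0, σ_1 = -238/55, σ_2 = 268/55, σ_3 = 0.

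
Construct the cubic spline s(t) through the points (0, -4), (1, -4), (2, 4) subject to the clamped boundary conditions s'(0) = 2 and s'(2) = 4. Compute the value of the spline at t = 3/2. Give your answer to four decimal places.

0.0625

Write M_i for s''(x_i). With h_i = 1, 1 and divided differences Δ_i = 0, 8, the continuity of s' gives the tridiagonal system
  1·M_0 + 4·M_1 + 1·M_2 = 6(Δ_1 - Δ_0) = 48
Clamped end conditions give two more equations: 2h_0·M_0 + h_0·M_1 = 6(Δ_0 - s'(0)) = -12 and h_1·M_1 + 2h_1·M_2 = 6(s'(2) - Δ_1) = -24.
Forward elimination and back-substitution give M_0 = -17, M_1 = 22, M_2 = -23.
On [1, 2], s(t) = -4 + 9/2·(t - 1) + 11·(t - 1)² - 15/2·(t - 1)³.
With (t - 1) = 1/2: s(3/2) = 1/16.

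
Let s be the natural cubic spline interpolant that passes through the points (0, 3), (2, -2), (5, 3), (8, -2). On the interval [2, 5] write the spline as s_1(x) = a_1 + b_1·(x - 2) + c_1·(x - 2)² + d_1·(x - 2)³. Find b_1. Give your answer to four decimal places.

Put σ_i = s'' at the i-th knot. Here h = (2, 3, 3) and Δ = (-5/2, 5/3, -5/3), so the interior equations h_(i-1)·σ_(i-1) + 2(h_(i-1)+h_i)·σ_i + h_i·σ_(i+1) = 6(Δ_i − Δ_(i-1)) read
  2·σ_0 + 10·σ_1 + 3·σ_2 = 6(Δ_1 - Δ_0) = 25
  3·σ_1 + 12·σ_2 + 3·σ_3 = 6(Δ_2 - Δ_1) = -20
Natural end conditions: σ_0 = σ_3 = 0.
Hence σ_0 = 0, σ_1 = 120/37, σ_2 = -275/111, σ_3 = 0.
On [2, 5], with s_1(x) = a_1 + b_1·(x - 2) + c_1·(x - 2)² + d_1·(x - 2)³: c_1 = σ_1/2 = 60/37, d_1 = (σ_2 - σ_1)/(6h_1) = -635/1998, b_1 = Δ_1 - h_1(2σ_1 + σ_2)/6 = -25/74.

-0.3378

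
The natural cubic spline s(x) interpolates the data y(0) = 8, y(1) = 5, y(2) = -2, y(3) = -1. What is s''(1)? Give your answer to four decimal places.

With m_i denoting the second derivative at x_i, h_i = 1, 1, 1, and Δ_i = (y_(i+1) − y_i)/h_i = -3, -7, 1:
  1·m_0 + 4·m_1 + 1·m_2 = 6(Δ_1 - Δ_0) = -24
  1·m_1 + 4·m_2 + 1·m_3 = 6(Δ_2 - Δ_1) = 48
Natural end conditions: m_0 = m_3 = 0.
Solving the tridiagonal system: m_0 = 0, m_1 = -48/5, m_2 = 72/5, m_3 = 0.

-9.6000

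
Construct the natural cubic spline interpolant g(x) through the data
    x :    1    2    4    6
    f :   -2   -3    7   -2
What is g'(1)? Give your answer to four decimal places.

With σ_i denoting the second derivative at x_i, h_i = 1, 2, 2, and Δ_i = (y_(i+1) − y_i)/h_i = -1, 5, -9/2:
  1·σ_0 + 6·σ_1 + 2·σ_2 = 6(Δ_1 - Δ_0) = 36
  2·σ_1 + 8·σ_2 + 2·σ_3 = 6(Δ_2 - Δ_1) = -57
Natural end conditions: σ_0 = σ_3 = 0.
Forward elimination and back-substitution give σ_0 = 0, σ_1 = 201/22, σ_2 = -207/22, σ_3 = 0.
On [1, 2], g'(x) = b_0 + 2c_0·(x - 1) + 3d_0·(x - 1)² with b_0 = Δ_0 - h_0(2σ_0 + σ_1)/6 = -111/44, c_0 = σ_0/2 = 0, d_0 = (σ_1 - σ_0)/(6h_0) = 67/44. So g'(1) = -111/44.

-2.5227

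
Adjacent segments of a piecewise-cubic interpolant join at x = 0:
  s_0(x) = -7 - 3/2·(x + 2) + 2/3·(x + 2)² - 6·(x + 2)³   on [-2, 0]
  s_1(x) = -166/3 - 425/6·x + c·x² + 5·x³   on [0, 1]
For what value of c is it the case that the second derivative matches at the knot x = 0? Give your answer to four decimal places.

-35.3333

s_0''(x) = 4/3 - 36·(x + 2), so s_0''(0) = -212/3. On the right, s_1''(0) = 2c, so c = -106/3.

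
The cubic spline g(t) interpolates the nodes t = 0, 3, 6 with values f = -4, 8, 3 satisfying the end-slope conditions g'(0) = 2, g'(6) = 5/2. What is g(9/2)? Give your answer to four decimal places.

4.7969

With M_i denoting the second derivative at x_i, h_i = 3, 3, and Δ_i = (y_(i+1) − y_i)/h_i = 4, -5/3:
  3·M_0 + 12·M_1 + 3·M_2 = 6(Δ_1 - Δ_0) = -34
Clamped end conditions give two more equations: 2h_0·M_0 + h_0·M_1 = 6(Δ_0 - g'(0)) = 12 and h_1·M_1 + 2h_1·M_2 = 6(g'(6) - Δ_1) = 25.
Hence M_0 = 59/12, M_1 = -35/6, M_2 = 85/12.
On [3, 6], g(t) = 8 + 5/8·(t - 3) - 35/12·(t - 3)² + 155/216·(t - 3)³.
With (t - 3) = 3/2: g(9/2) = 307/64.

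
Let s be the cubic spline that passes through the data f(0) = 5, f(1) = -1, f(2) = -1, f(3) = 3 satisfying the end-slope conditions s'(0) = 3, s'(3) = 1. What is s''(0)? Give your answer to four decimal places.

-35.3333

Put m_i = s'' at the i-th knot. Here h = (1, 1, 1) and Δ = (-6, 0, 4), so the interior equations h_(i-1)·m_(i-1) + 2(h_(i-1)+h_i)·m_i + h_i·m_(i+1) = 6(Δ_i − Δ_(i-1)) read
  1·m_0 + 4·m_1 + 1·m_2 = 6(Δ_1 - Δ_0) = 36
  1·m_1 + 4·m_2 + 1·m_3 = 6(Δ_2 - Δ_1) = 24
Clamped end conditions give two more equations: 2h_0·m_0 + h_0·m_1 = 6(Δ_0 - s'(0)) = -54 and h_2·m_2 + 2h_2·m_3 = 6(s'(3) - Δ_2) = -18.
Forward elimination and back-substitution give m_0 = -106/3, m_1 = 50/3, m_2 = 14/3, m_3 = -34/3.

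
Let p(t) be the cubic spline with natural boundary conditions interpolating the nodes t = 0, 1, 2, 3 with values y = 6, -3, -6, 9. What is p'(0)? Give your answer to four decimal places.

Put σ_i = p'' at the i-th knot. Here h = (1, 1, 1) and Δ = (-9, -3, 15), so the interior equations h_(i-1)·σ_(i-1) + 2(h_(i-1)+h_i)·σ_i + h_i·σ_(i+1) = 6(Δ_i − Δ_(i-1)) read
  1·σ_0 + 4·σ_1 + 1·σ_2 = 6(Δ_1 - Δ_0) = 36
  1·σ_1 + 4·σ_2 + 1·σ_3 = 6(Δ_2 - Δ_1) = 108
Natural end conditions: σ_0 = σ_3 = 0.
Solving the tridiagonal system: σ_0 = 0, σ_1 = 12/5, σ_2 = 132/5, σ_3 = 0.
On [0, 1], p'(t) = b_0 + 2c_0·t + 3d_0·t² with b_0 = Δ_0 - h_0(2σ_0 + σ_1)/6 = -47/5, c_0 = σ_0/2 = 0, d_0 = (σ_1 - σ_0)/(6h_0) = 2/5. So p'(0) = -47/5.

-9.4000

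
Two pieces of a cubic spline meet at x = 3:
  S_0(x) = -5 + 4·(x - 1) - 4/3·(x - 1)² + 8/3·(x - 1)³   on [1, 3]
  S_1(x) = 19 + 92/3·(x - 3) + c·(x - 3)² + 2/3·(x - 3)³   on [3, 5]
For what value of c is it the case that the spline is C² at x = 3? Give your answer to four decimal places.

14.6667

S_0''(x) = -8/3 + 16·(x - 1), so S_0''(3) = 88/3. On the right, S_1''(3) = 2c, so c = 44/3.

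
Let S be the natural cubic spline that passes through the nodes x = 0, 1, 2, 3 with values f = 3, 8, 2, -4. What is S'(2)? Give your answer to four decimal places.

Write σ_i for S''(x_i). With h_i = 1, 1, 1 and divided differences Δ_i = 5, -6, -6, the continuity of S' gives the tridiagonal system
  1·σ_0 + 4·σ_1 + 1·σ_2 = 6(Δ_1 - Δ_0) = -66
  1·σ_1 + 4·σ_2 + 1·σ_3 = 6(Δ_2 - Δ_1) = 0
Natural end conditions: σ_0 = σ_3 = 0.
Forward elimination and back-substitution give σ_0 = 0, σ_1 = -88/5, σ_2 = 22/5, σ_3 = 0.
On [2, 3], S'(x) = b_2 + 2c_2·(x - 2) + 3d_2·(x - 2)² with b_2 = Δ_2 - h_2(2σ_2 + σ_3)/6 = -112/15, c_2 = σ_2/2 = 11/5, d_2 = (σ_3 - σ_2)/(6h_2) = -11/15. So S'(2) = -112/15.

-7.4667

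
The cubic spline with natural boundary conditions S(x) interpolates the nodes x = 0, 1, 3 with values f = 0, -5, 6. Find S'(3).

9

With m_i denoting the second derivative at x_i, h_i = 1, 2, and Δ_i = (y_(i+1) − y_i)/h_i = -5, 11/2:
  1·m_0 + 6·m_1 + 2·m_2 = 6(Δ_1 - Δ_0) = 63
Natural end conditions: m_0 = m_2 = 0.
Hence m_0 = 0, m_1 = 21/2, m_2 = 0.
On [1, 3], S'(x) = b_1 + 2c_1·(x - 1) + 3d_1·(x - 1)² with b_1 = Δ_1 - h_1(2m_1 + m_2)/6 = -3/2, c_1 = m_1/2 = 21/4, d_1 = (m_2 - m_1)/(6h_1) = -7/8. So S'(3) = 9.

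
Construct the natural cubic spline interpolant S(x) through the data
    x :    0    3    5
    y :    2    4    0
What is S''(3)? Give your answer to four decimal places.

-1.6000

Write m_i for S''(x_i). With h_i = 3, 2 and divided differences Δ_i = 2/3, -2, the continuity of S' gives the tridiagonal system
  3·m_0 + 10·m_1 + 2·m_2 = 6(Δ_1 - Δ_0) = -16
Natural end conditions: m_0 = m_2 = 0.
Forward elimination and back-substitution give m_0 = 0, m_1 = -8/5, m_2 = 0.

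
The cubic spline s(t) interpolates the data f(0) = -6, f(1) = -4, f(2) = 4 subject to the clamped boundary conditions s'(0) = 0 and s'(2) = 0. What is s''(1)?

With m_i denoting the second derivative at x_i, h_i = 1, 1, and Δ_i = (y_(i+1) − y_i)/h_i = 2, 8:
  1·m_0 + 4·m_1 + 1·m_2 = 6(Δ_1 - Δ_0) = 36
Clamped end conditions give two more equations: 2h_0·m_0 + h_0·m_1 = 6(Δ_0 - s'(0)) = 12 and h_1·m_1 + 2h_1·m_2 = 6(s'(2) - Δ_1) = -48.
Solving: m_0 = -3, m_1 = 18, m_2 = -33.

18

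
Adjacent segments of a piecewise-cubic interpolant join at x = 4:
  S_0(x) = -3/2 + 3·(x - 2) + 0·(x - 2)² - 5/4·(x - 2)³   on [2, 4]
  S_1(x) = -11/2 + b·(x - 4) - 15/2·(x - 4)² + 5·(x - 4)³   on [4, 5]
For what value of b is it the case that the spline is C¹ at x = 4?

-12

S_0'(x) = 3 + 0·(x - 2) - 15/4·(x - 2)², so S_0'(4) = -12. On the right, S_1'(4) = b, so b = -12.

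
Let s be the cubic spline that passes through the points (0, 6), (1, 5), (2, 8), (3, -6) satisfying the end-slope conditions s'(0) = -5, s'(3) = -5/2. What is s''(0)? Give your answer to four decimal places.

Let M_i = s''(x_i). Step sizes h_i = 1, 1, 1; slopes of the chords Δ_i = (y_(i+1) - y_i)/h_i = -1, 3, -14.
  1·M_0 + 4·M_1 + 1·M_2 = 6(Δ_1 - Δ_0) = 24
  1·M_1 + 4·M_2 + 1·M_3 = 6(Δ_2 - Δ_1) = -102
Clamped end conditions give two more equations: 2h_0·M_0 + h_0·M_1 = 6(Δ_0 - s'(0)) = 24 and h_2·M_2 + 2h_2·M_3 = 6(s'(3) - Δ_2) = 69.
Solving the tridiagonal system: M_0 = 61/15, M_1 = 238/15, M_2 = -653/15, M_3 = 844/15.

4.0667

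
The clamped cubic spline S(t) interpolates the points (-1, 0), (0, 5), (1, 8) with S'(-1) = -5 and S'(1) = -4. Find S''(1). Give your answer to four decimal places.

-17.5000

Put M_i = S'' at the i-th knot. Here h = (1, 1) and Δ = (5, 3), so the interior equations h_(i-1)·M_(i-1) + 2(h_(i-1)+h_i)·M_i + h_i·M_(i+1) = 6(Δ_i − Δ_(i-1)) read
  1·M_0 + 4·M_1 + 1·M_2 = 6(Δ_1 - Δ_0) = -12
Clamped end conditions give two more equations: 2h_0·M_0 + h_0·M_1 = 6(Δ_0 - S'(-1)) = 60 and h_1·M_1 + 2h_1·M_2 = 6(S'(1) - Δ_1) = -42.
Solving: M_0 = 67/2, M_1 = -7, M_2 = -35/2.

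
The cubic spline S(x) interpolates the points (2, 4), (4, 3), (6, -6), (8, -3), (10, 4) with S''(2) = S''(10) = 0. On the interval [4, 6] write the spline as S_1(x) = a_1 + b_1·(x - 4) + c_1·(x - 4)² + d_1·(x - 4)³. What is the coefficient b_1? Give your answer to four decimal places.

-3.4286

With m_i denoting the second derivative at x_i, h_i = 2, 2, 2, 2, and Δ_i = (y_(i+1) − y_i)/h_i = -1/2, -9/2, 3/2, 7/2:
  2·m_0 + 8·m_1 + 2·m_2 = 6(Δ_1 - Δ_0) = -24
  2·m_1 + 8·m_2 + 2·m_3 = 6(Δ_2 - Δ_1) = 36
  2·m_2 + 8·m_3 + 2·m_4 = 6(Δ_3 - Δ_2) = 12
Natural end conditions: m_0 = m_4 = 0.
Forward elimination and back-substitution give m_0 = 0, m_1 = -123/28, m_2 = 39/7, m_3 = 3/28, m_4 = 0.
On [4, 6], with S_1(x) = a_1 + b_1·(x - 4) + c_1·(x - 4)² + d_1·(x - 4)³: c_1 = m_1/2 = -123/56, d_1 = (m_2 - m_1)/(6h_1) = 93/112, b_1 = Δ_1 - h_1(2m_1 + m_2)/6 = -24/7.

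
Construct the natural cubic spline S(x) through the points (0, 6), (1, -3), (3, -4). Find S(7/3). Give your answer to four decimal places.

Write M_i for S''(x_i). With h_i = 1, 2 and divided differences Δ_i = -9, -1/2, the continuity of S' gives the tridiagonal system
  1·M_0 + 6·M_1 + 2·M_2 = 6(Δ_1 - Δ_0) = 51
Natural end conditions: M_0 = M_2 = 0.
Hence M_0 = 0, M_1 = 17/2, M_2 = 0.
On [1, 3], S(x) = -3 - 37/6·(x - 1) + 17/4·(x - 1)² - 17/24·(x - 1)³.
With (x - 1) = 4/3: S(7/3) = -433/81.

-5.3457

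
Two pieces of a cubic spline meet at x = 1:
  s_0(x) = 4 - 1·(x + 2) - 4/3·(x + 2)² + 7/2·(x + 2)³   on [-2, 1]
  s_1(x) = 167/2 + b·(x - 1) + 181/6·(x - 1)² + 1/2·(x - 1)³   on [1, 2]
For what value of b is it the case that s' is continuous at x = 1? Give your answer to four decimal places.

85.5000

s_0'(x) = -1 - 8/3·(x + 2) + 21/2·(x + 2)², so s_0'(1) = 171/2. On the right, s_1'(1) = b, so b = 171/2.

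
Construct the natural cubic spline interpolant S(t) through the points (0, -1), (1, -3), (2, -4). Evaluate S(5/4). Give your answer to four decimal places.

-3.3320

With m_i denoting the second derivative at x_i, h_i = 1, 1, and Δ_i = (y_(i+1) − y_i)/h_i = -2, -1:
  1·m_0 + 4·m_1 + 1·m_2 = 6(Δ_1 - Δ_0) = 6
Natural end conditions: m_0 = m_2 = 0.
Solving the tridiagonal system: m_0 = 0, m_1 = 3/2, m_2 = 0.
On [1, 2], S(t) = -3 - 3/2·(t - 1) + 3/4·(t - 1)² - 1/4·(t - 1)³.
With (t - 1) = 1/4: S(5/4) = -853/256.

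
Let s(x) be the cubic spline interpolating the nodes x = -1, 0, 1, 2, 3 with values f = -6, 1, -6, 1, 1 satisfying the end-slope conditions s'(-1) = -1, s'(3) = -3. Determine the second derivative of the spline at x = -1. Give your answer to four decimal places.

Write M_i for s''(x_i). With h_i = 1, 1, 1, 1 and divided differences Δ_i = 7, -7, 7, 0, the continuity of s' gives the tridiagonal system
  1·M_0 + 4·M_1 + 1·M_2 = 6(Δ_1 - Δ_0) = -84
  1·M_1 + 4·M_2 + 1·M_3 = 6(Δ_2 - Δ_1) = 84
  1·M_2 + 4·M_3 + 1·M_4 = 6(Δ_3 - Δ_2) = -42
Clamped end conditions give two more equations: 2h_0·M_0 + h_0·M_1 = 6(Δ_0 - s'(-1)) = 48 and h_3·M_3 + 2h_3·M_4 = 6(s'(3) - Δ_3) = -18.
Solving: M_0 = 1249/28, M_1 = -577/14, M_2 = 145/4, M_3 = -277/14, M_4 = 25/28.

44.6071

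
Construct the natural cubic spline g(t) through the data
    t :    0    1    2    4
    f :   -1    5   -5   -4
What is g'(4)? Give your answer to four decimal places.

5.5435

Write σ_i for g''(x_i). With h_i = 1, 1, 2 and divided differences Δ_i = 6, -10, 1/2, the continuity of g' gives the tridiagonal system
  1·σ_0 + 4·σ_1 + 1·σ_2 = 6(Δ_1 - Δ_0) = -96
  1·σ_1 + 6·σ_2 + 2·σ_3 = 6(Δ_2 - Δ_1) = 63
Natural end conditions: σ_0 = σ_3 = 0.
Solving the tridiagonal system: σ_0 = 0, σ_1 = -639/23, σ_2 = 348/23, σ_3 = 0.
On [2, 4], g'(t) = b_2 + 2c_2·(t - 2) + 3d_2·(t - 2)² with b_2 = Δ_2 - h_2(2σ_2 + σ_3)/6 = -441/46, c_2 = σ_2/2 = 174/23, d_2 = (σ_3 - σ_2)/(6h_2) = -29/23. So g'(4) = 255/46.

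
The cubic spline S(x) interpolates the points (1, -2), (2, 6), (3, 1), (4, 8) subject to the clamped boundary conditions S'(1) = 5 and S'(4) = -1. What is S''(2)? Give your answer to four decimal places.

-35.6000

Let M_i = S''(x_i). Step sizes h_i = 1, 1, 1; slopes of the chords Δ_i = (y_(i+1) - y_i)/h_i = 8, -5, 7.
  1·M_0 + 4·M_1 + 1·M_2 = 6(Δ_1 - Δ_0) = -78
  1·M_1 + 4·M_2 + 1·M_3 = 6(Δ_2 - Δ_1) = 72
Clamped end conditions give two more equations: 2h_0·M_0 + h_0·M_1 = 6(Δ_0 - S'(1)) = 18 and h_2·M_2 + 2h_2·M_3 = 6(S'(4) - Δ_2) = -48.
Hence M_0 = 134/5, M_1 = -178/5, M_2 = 188/5, M_3 = -214/5.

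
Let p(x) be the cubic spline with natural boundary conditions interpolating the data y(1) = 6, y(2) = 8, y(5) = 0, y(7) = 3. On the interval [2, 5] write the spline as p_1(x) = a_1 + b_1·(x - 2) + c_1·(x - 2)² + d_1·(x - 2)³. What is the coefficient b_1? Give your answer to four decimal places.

0.3333

Let m_i = p''(x_i). Step sizes h_i = 1, 3, 2; slopes of the chords Δ_i = (y_(i+1) - y_i)/h_i = 2, -8/3, 3/2.
  1·m_0 + 8·m_1 + 3·m_2 = 6(Δ_1 - Δ_0) = -28
  3·m_1 + 10·m_2 + 2·m_3 = 6(Δ_2 - Δ_1) = 25
Natural end conditions: m_0 = m_3 = 0.
Solving the tridiagonal system: m_0 = 0, m_1 = -5, m_2 = 4, m_3 = 0.
On [2, 5], with p_1(x) = a_1 + b_1·(x - 2) + c_1·(x - 2)² + d_1·(x - 2)³: c_1 = m_1/2 = -5/2, d_1 = (m_2 - m_1)/(6h_1) = 1/2, b_1 = Δ_1 - h_1(2m_1 + m_2)/6 = 1/3.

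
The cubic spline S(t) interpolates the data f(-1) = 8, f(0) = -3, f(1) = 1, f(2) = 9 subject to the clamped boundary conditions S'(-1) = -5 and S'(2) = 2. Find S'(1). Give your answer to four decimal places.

10.1333

With M_i denoting the second derivative at x_i, h_i = 1, 1, 1, and Δ_i = (y_(i+1) − y_i)/h_i = -11, 4, 8:
  1·M_0 + 4·M_1 + 1·M_2 = 6(Δ_1 - Δ_0) = 90
  1·M_1 + 4·M_2 + 1·M_3 = 6(Δ_2 - Δ_1) = 24
Clamped end conditions give two more equations: 2h_0·M_0 + h_0·M_1 = 6(Δ_0 - S'(-1)) = -36 and h_2·M_2 + 2h_2·M_3 = 6(S'(2) - Δ_2) = -36.
Forward elimination and back-substitution give M_0 = -494/15, M_1 = 448/15, M_2 = 52/15, M_3 = -296/15.
On [1, 2], S'(t) = b_2 + 2c_2·(t - 1) + 3d_2·(t - 1)² with b_2 = Δ_2 - h_2(2M_2 + M_3)/6 = 152/15, c_2 = M_2/2 = 26/15, d_2 = (M_3 - M_2)/(6h_2) = -58/15. So S'(1) = 152/15.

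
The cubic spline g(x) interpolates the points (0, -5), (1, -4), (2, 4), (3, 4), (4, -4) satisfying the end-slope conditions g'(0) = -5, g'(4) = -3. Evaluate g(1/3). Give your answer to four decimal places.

With M_i denoting the second derivative at x_i, h_i = 1, 1, 1, 1, and Δ_i = (y_(i+1) − y_i)/h_i = 1, 8, 0, -8:
  1·M_0 + 4·M_1 + 1·M_2 = 6(Δ_1 - Δ_0) = 42
  1·M_1 + 4·M_2 + 1·M_3 = 6(Δ_2 - Δ_1) = -48
  1·M_2 + 4·M_3 + 1·M_4 = 6(Δ_3 - Δ_2) = -48
Clamped end conditions give two more equations: 2h_0·M_0 + h_0·M_1 = 6(Δ_0 - g'(0)) = 36 and h_3·M_3 + 2h_3·M_4 = 6(g'(4) - Δ_3) = 30.
Hence M_0 = 365/28, M_1 = 139/14, M_2 = -43/4, M_3 = -209/14, M_4 = 629/28.
On [0, 1], g(x) = -5 - 5·x + 365/56·x² - 29/56·x³.
With x = 1/3: g(1/3) = -4507/756.

-5.9616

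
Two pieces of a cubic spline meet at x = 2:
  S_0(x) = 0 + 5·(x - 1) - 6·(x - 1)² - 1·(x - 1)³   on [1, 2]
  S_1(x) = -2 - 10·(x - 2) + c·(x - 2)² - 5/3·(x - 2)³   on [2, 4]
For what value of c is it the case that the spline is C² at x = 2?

-9

S_0''(x) = -12 - 6·(x - 1), so S_0''(2) = -18. On the right, S_1''(2) = 2c, so c = -9.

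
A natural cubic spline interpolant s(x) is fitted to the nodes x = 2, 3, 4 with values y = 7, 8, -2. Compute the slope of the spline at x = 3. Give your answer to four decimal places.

With σ_i denoting the second derivative at x_i, h_i = 1, 1, and Δ_i = (y_(i+1) − y_i)/h_i = 1, -10:
  1·σ_0 + 4·σ_1 + 1·σ_2 = 6(Δ_1 - Δ_0) = -66
Natural end conditions: σ_0 = σ_2 = 0.
Solving the tridiagonal system: σ_0 = 0, σ_1 = -33/2, σ_2 = 0.
On [3, 4], s'(x) = b_1 + 2c_1·(x - 3) + 3d_1·(x - 3)² with b_1 = Δ_1 - h_1(2σ_1 + σ_2)/6 = -9/2, c_1 = σ_1/2 = -33/4, d_1 = (σ_2 - σ_1)/(6h_1) = 11/4. So s'(3) = -9/2.

-4.5000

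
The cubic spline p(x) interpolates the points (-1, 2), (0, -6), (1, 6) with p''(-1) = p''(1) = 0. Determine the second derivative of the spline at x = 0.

30

Put σ_i = p'' at the i-th knot. Here h = (1, 1) and Δ = (-8, 12), so the interior equations h_(i-1)·σ_(i-1) + 2(h_(i-1)+h_i)·σ_i + h_i·σ_(i+1) = 6(Δ_i − Δ_(i-1)) read
  1·σ_0 + 4·σ_1 + 1·σ_2 = 6(Δ_1 - Δ_0) = 120
Natural end conditions: σ_0 = σ_2 = 0.
Solving: σ_0 = 0, σ_1 = 30, σ_2 = 0.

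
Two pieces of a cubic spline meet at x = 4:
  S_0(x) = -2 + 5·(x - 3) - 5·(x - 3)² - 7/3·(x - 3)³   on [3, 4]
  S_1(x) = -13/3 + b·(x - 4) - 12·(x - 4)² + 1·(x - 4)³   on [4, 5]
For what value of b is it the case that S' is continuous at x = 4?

-12

S_0'(x) = 5 - 10·(x - 3) - 7·(x - 3)², so S_0'(4) = -12. On the right, S_1'(4) = b, so b = -12.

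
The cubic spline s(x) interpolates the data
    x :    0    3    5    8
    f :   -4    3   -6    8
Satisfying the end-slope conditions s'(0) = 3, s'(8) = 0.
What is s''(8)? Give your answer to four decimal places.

Put M_i = s'' at the i-th knot. Here h = (3, 2, 3) and Δ = (7/3, -9/2, 14/3), so the interior equations h_(i-1)·M_(i-1) + 2(h_(i-1)+h_i)·M_i + h_i·M_(i+1) = 6(Δ_i − Δ_(i-1)) read
  3·M_0 + 10·M_1 + 2·M_2 = 6(Δ_1 - Δ_0) = -41
  2·M_1 + 10·M_2 + 3·M_3 = 6(Δ_2 - Δ_1) = 55
Clamped end conditions give two more equations: 2h_0·M_0 + h_0·M_1 = 6(Δ_0 - s'(0)) = -4 and h_2·M_2 + 2h_2·M_3 = 6(s'(8) - Δ_2) = -28.
Solving: M_0 = 757/273, M_1 = -626/91, M_2 = 886/91, M_3 = -2603/273.

-9.5348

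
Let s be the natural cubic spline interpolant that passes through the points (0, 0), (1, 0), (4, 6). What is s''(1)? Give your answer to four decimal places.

Write M_i for s''(x_i). With h_i = 1, 3 and divided differences Δ_i = 0, 2, the continuity of s' gives the tridiagonal system
  1·M_0 + 8·M_1 + 3·M_2 = 6(Δ_1 - Δ_0) = 12
Natural end conditions: M_0 = M_2 = 0.
Hence M_0 = 0, M_1 = 3/2, M_2 = 0.

1.5000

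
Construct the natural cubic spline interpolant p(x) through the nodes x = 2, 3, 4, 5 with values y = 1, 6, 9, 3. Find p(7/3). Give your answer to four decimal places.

2.6469

Write m_i for p''(x_i). With h_i = 1, 1, 1 and divided differences Δ_i = 5, 3, -6, the continuity of p' gives the tridiagonal system
  1·m_0 + 4·m_1 + 1·m_2 = 6(Δ_1 - Δ_0) = -12
  1·m_1 + 4·m_2 + 1·m_3 = 6(Δ_2 - Δ_1) = -54
Natural end conditions: m_0 = m_3 = 0.
Hence m_0 = 0, m_1 = 2/5, m_2 = -68/5, m_3 = 0.
On [2, 3], p(x) = 1 + 74/15·(x - 2) + 0·(x - 2)² + 1/15·(x - 2)³.
With (x - 2) = 1/3: p(7/3) = 1072/405.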